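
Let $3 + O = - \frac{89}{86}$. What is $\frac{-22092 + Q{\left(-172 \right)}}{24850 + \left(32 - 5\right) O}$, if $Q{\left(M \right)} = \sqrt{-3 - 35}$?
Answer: $- \frac{1899912}{2127731} + \frac{86 i \sqrt{38}}{2127731} \approx -0.89293 + 0.00024916 i$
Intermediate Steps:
$O = - \frac{347}{86}$ ($O = -3 - \frac{89}{86} = - \frac{347}{86} \approx -4.0349$)
$Q{\left(M \right)} = i \sqrt{38}$ ($Q{\left(M \right)} = \sqrt{-38} = i \sqrt{38}$)
$\frac{-22092 + Q{\left(-172 \right)}}{24850 + \left(32 - 5\right) O} = \frac{-22092 + i \sqrt{38}}{24850 + \left(32 - 5\right) \left(- \frac{347}{86}\right)} = \frac{-22092 + i \sqrt{38}}{24850 + 27 \left(- \frac{347}{86}\right)} = \frac{-22092 + i \sqrt{38}}{24850 - \frac{9369}{86}} = \frac{-22092 + i \sqrt{38}}{\frac{2127731}{86}} = \left(-22092 + i \sqrt{38}\right) \frac{86}{2127731} = - \frac{1899912}{2127731} + \frac{86 i \sqrt{38}}{2127731}$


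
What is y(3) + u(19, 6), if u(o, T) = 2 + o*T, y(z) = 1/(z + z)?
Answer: 697/6 ≈ 116.17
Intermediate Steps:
y(z) = 1/(2*z)
u(o, T) = 2 + T*o
y(3) + u(19, 6) = (½)/3 + (2 + 6*19) = (½)*(⅓) + (2 + 114) = ⅙ + 116 = 697/6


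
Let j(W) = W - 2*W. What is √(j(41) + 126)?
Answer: √85 ≈ 9.2195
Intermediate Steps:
j(W) = -W
√(j(41) + 126) = √(-1*41 + 126) = √(-41 + 126) = √85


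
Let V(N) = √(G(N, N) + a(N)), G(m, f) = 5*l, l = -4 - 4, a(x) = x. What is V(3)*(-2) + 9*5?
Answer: 45 - 2*I*√37 ≈ 45.0 - 12.166*I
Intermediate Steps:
l = -8
G(m, f) = -40 (G(m, f) = 5*(-8) = -40)
V(N) = √(-40 + N)
V(3)*(-2) + 9*5 = √(-40 + 3)*(-2) + 9*5 = √(-37)*(-2) + 45 = (I*√37)*(-2) + 45 = -2*I*√37 + 45 = 45 - 2*I*√37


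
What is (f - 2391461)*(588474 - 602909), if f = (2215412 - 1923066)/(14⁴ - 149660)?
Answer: 1920114684423025/55622 ≈ 3.4521e+10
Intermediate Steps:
f = -146173/55622 (f = 292346/(38416 - 149660) = 292346/(-111244) = 292346*(-1/111244) = -146173/55622 ≈ -2.6280)
(f - 2391461)*(588474 - 602909) = (-146173/55622 - 2391461)*(588474 - 602909) = -133017989915/55622*(-14435) = 1920114684423025/55622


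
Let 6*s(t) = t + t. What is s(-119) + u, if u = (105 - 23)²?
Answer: 20053/3 ≈ 6684.3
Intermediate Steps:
s(t) = t/3 (s(t) = (t + t)/6 = (2*t)/6 = t/3)
u = 6724 (u = 82² = 6724)
s(-119) + u = (⅓)*(-119) + 6724 = -119/3 + 6724 = 20053/3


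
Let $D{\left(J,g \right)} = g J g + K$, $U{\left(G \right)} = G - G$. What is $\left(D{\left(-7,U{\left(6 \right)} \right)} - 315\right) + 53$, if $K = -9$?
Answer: $-271$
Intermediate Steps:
$U{\left(G \right)} = 0$
$D{\left(J,g \right)} = -9 + J g^{2}$ ($D{\left(J,g \right)} = g J g - 9 = J g g - 9 = J g^{2} - 9 = -9 + J g^{2}$)
$\left(D{\left(-7,U{\left(6 \right)} \right)} - 315\right) + 53 = \left(\left(-9 - 7 \cdot 0^{2}\right) - 315\right) + 53 = \left(\left(-9 - 0\right) - 315\right) + 53 = \left(\left(-9 + 0\right) - 315\right) + 53 = \left(-9 - 315\right) + 53 = -324 + 53 = -271$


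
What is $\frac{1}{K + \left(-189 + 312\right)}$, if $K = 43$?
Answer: $\frac{1}{166} \approx 0.0060241$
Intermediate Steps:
$\frac{1}{K + \left(-189 + 312\right)} = \frac{1}{43 + \left(-189 + 312\right)} = \frac{1}{43 + 123} = \frac{1}{166}$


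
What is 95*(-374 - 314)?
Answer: -65360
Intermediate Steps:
95*(-374 - 314) = 95*(-688) = -65360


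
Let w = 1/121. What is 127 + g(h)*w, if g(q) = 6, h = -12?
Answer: 15373/121 ≈ 127.05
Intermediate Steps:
w = 1/121 ≈ 0.0082645
127 + g(h)*w = 127 + 6*(1/121) = 127 + 6/121 = 15373/121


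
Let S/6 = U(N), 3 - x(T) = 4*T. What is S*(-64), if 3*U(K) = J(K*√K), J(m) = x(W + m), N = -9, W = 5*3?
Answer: 7296 - 13824*I ≈ 7296.0 - 13824.0*I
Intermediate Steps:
W = 15
x(T) = 3 - 4*T
J(m) = -57 - 4*m (J(m) = 3 - 4*(15 + m) = 3 + (-60 - 4*m) = -57 - 4*m)
U(K) = -19 - 4*K^(3/2)/3 (U(K) = (-57 - 4*K*√K)/3 = (-57 - 4*K^(3/2))/3 = -19 - 4*K^(3/2)/3)
S = -114 + 216*I (S = 6*(-19 - (-36)*I) = 6*(-19 + 36*I) = -114 + 216*I ≈ -114.0 + 216.0*I)
S*(-64) = (-114 + 216*I)*(-64) = 7296 - 13824*I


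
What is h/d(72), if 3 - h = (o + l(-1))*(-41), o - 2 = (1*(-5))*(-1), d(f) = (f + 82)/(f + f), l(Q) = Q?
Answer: 17928/77 ≈ 232.83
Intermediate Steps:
d(f) = (82 + f)/(2*f) (d(f) = (82 + f)/((2*f)) = (82 + f)*(1/(2*f)) = (82 + f)/(2*f))
o = 7 (o = 2 + (1*(-5))*(-1) = 2 - 5*(-1) = 2 + 5 = 7)
h = 249 (h = 3 - (7 - 1)*(-41) = 3 - 6*(-41) = 3 - 1*(-246) = 3 + 246 = 249)
h/d(72) = 249/(((½)*(82 + 72)/72)) = 249/(((½)*(1/72)*154)) = 249/(77/72) = 249*(72/77) = 17928/77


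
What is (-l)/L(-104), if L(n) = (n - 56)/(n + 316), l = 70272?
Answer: 465552/5 ≈ 93110.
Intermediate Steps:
L(n) = (-56 + n)/(316 + n)
(-l)/L(-104) = (-1*70272)/(((-56 - 104)/(316 - 104))) = -70272/(-160/212) = -70272/((1/212)*(-160)) = -70272/(-40/53) = -70272*(-53/40) = 465552/5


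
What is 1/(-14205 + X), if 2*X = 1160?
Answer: -1/13625 ≈ -7.3395e-5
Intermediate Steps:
X = 580 (X = (½)*1160 = 580)
1/(-14205 + X) = 1/(-14205 + 580) = 1/(-13625) = -1/13625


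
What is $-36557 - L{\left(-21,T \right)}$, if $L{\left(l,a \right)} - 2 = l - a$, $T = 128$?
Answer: $-36410$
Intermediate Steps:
$L{\left(l,a \right)} = 2 + l - a$ ($L{\left(l,a \right)} = 2 - \left(a - l\right) = 2 + l - a$)
$-36557 - L{\left(-21,T \right)} = -36557 - \left(2 - 21 - 128\right) = -36557 - -147 = -36557 + 147 = -36410$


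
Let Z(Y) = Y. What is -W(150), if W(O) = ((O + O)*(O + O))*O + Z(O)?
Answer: -13500150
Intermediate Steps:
W(O) = O + 4*O³ (W(O) = ((O + O)*(O + O))*O + O = ((2*O)*(2*O))*O + O = (4*O²)*O + O = 4*O³ + O = O + 4*O³)
-W(150) = -(150 + 4*150³) = -(150 + 4*3375000) = -(150 + 13500000) = -1*13500150 = -13500150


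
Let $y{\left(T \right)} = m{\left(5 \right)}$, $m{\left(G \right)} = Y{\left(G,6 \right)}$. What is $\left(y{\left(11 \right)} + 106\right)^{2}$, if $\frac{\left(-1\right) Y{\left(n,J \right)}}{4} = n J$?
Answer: $196$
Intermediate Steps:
$Y{\left(n,J \right)} = - 4 J n$ ($Y{\left(n,J \right)} = - 4 n J = - 4 J n$)
$m{\left(G \right)} = - 24 G$ ($m{\left(G \right)} = \left(-4\right) 6 G = - 24 G$)
$y{\left(T \right)} = -120$ ($y{\left(T \right)} = \left(-24\right) 5 = -120$)
$\left(y{\left(11 \right)} + 106\right)^{2} = \left(-120 + 106\right)^{2} = \left(-14\right)^{2} = 196$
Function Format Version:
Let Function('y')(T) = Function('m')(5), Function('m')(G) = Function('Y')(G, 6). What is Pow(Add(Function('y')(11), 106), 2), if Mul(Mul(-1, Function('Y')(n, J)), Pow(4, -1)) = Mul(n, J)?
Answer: 196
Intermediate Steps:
Function('Y')(n, J) = Mul(-4, J, n) (Function('Y')(n, J) = Mul(-4, Mul(n, J)) = Mul(-4, Mul(J, n)) = Mul(-4, J, n))
Function('m')(G) = Mul(-24, G) (Function('m')(G) = Mul(-4, 6, G) = Mul(-24, G))
Function('y')(T) = -120 (Function('y')(T) = Mul(-24, 5) = -120)
Pow(Add(Function('y')(11), 106), 2) = Pow(Add(-120, 106), 2) = Pow(-14, 2) = 196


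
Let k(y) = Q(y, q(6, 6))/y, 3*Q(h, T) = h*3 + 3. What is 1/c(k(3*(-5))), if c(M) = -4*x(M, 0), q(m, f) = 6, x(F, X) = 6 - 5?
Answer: -¼ ≈ -0.25000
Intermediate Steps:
x(F, X) = 1
Q(h, T) = 1 + h (Q(h, T) = (h*3 + 3)/3 = (3*h + 3)/3 = (3 + 3*h)/3 = 1 + h)
k(y) = (1 + y)/y
c(M) = -4 (c(M) = -4*1 = -4)
1/c(k(3*(-5))) = 1/(-4) = -¼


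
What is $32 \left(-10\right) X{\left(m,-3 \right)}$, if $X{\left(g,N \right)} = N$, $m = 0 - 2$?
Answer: $960$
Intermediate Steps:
$m = -2$ ($m = 0 - 2 = -2$)
$32 \left(-10\right) X{\left(m,-3 \right)} = 32 \left(-10\right) \left(-3\right) = \left(-320\right) \left(-3\right) = 960$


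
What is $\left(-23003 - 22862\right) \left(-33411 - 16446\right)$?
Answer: $2286691305$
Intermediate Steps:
$\left(-23003 - 22862\right) \left(-33411 - 16446\right) = \left(-45865\right) \left(-49857\right) = 2286691305$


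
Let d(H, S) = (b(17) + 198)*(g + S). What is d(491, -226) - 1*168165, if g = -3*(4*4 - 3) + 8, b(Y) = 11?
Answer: -221878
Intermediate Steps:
g = -31 (g = -3*(16 - 3) + 8 = -3*13 + 8 = -39 + 8 = -31)
d(H, S) = -6479 + 209*S (d(H, S) = (11 + 198)*(-31 + S) = 209*(-31 + S) = -6479 + 209*S)
d(491, -226) - 1*168165 = (-6479 + 209*(-226)) - 1*168165 = (-6479 - 47234) - 168165 = -53713 - 168165 = -221878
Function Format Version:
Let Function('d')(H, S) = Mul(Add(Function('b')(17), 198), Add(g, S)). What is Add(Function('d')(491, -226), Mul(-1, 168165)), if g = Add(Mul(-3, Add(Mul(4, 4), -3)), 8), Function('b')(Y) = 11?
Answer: -221878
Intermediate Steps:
g = -31 (g = Add(Mul(-3, Add(16, -3)), 8) = Add(Mul(-3, 13), 8) = Add(-39, 8) = -31)
Function('d')(H, S) = Add(-6479, Mul(209, S)) (Function('d')(H, S) = Mul(Add(11, 198), Add(-31, S)) = Mul(209, Add(-31, S)) = Add(-6479, Mul(209, S)))
Add(Function('d')(491, -226), Mul(-1, 168165)) = Add(Add(-6479, Mul(209, -226)), Mul(-1, 168165)) = Add(Add(-6479, -47234), -168165) = Add(-53713, -168165) = -221878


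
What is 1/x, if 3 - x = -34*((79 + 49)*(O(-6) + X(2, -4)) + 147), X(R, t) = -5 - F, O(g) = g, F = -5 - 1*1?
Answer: -1/16759 ≈ -5.9669e-5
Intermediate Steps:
F = -6 (F = -5 - 1 = -6)
X(R, t) = 1 (X(R, t) = -5 - 1*(-6) = -5 + 6 = 1)
x = -16759 (x = 3 - (-34)*((79 + 49)*(-6 + 1) + 147) = 3 - (-34)*(128*(-5) + 147) = 3 - (-34)*(-640 + 147) = 3 - (-34)*(-493) = 3 - 1*16762 = 3 - 16762 = -16759)
1/x = 1/(-16759) = -1/16759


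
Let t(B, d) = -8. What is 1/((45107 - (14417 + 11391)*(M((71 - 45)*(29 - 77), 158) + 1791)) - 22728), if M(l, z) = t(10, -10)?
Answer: -1/45993285 ≈ -2.1742e-8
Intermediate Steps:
M(l, z) = -8
1/((45107 - (14417 + 11391)*(M((71 - 45)*(29 - 77), 158) + 1791)) - 22728) = 1/((45107 - (14417 + 11391)*(-8 + 1791)) - 22728) = 1/((45107 - 25808*1783) - 22728) = 1/((45107 - 1*46015664) - 22728) = 1/((45107 - 46015664) - 22728) = 1/(-45970557 - 22728) = 1/(-45993285) = -1/45993285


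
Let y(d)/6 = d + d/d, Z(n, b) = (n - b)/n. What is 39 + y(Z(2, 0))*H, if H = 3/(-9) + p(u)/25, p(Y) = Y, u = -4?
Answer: 827/25 ≈ 33.080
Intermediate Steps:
H = -37/75 (H = 3/(-9) - 4/25 = 3*(-⅑) - 4*1/25 = -⅓ - 4/25 = -37/75 ≈ -0.49333)
Z(n, b) = (n - b)/n
y(d) = 6 + 6*d (y(d) = 6*(d + d/d) = 6*(d + 1) = 6*(1 + d) = 6 + 6*d)
39 + y(Z(2, 0))*H = 39 + (6 + 6*((2 - 1*0)/2))*(-37/75) = 39 + (6 + 6*((2 + 0)/2))*(-37/75) = 39 + (6 + 6*((½)*2))*(-37/75) = 39 + (6 + 6*1)*(-37/75) = 39 + (6 + 6)*(-37/75) = 39 + 12*(-37/75) = 39 - 148/25 = 827/25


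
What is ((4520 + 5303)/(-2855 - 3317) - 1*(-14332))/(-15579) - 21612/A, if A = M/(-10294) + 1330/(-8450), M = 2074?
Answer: 3486821377252057/57900485574 ≈ 60221.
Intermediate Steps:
A = -1560816/4349215 (A = 2074/(-10294) + 1330/(-8450) = 2074*(-1/10294) + 1330*(-1/8450) = -1037/5147 - 133/845 = -1560816/4349215 ≈ -0.35887)
((4520 + 5303)/(-2855 - 3317) - 1*(-14332))/(-15579) - 21612/A = ((4520 + 5303)/(-2855 - 3317) - 1*(-14332))/(-15579) - 21612/(-1560816/4349215) = (9823/(-6172) + 14332)*(-1/15579) - 21612*(-4349215/1560816) = (9823*(-1/6172) + 14332)*(-1/15579) + 7832936215/130068 = (-9823/6172 + 14332)*(-1/15579) + 7832936215/130068 = (88447281/6172)*(-1/15579) + 7832936215/130068 = -29482427/32051196 + 7832936215/130068 = 3486821377252057/57900485574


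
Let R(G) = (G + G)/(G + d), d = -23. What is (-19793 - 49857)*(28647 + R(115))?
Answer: -1995437675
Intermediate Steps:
R(G) = 2*G/(-23 + G) (R(G) = (G + G)/(G - 23) = (2*G)/(-23 + G) = 2*G/(-23 + G))
(-19793 - 49857)*(28647 + R(115)) = (-19793 - 49857)*(28647 + 2*115/(-23 + 115)) = -69650*(28647 + 2*115/92) = -69650*(28647 + 2*115*(1/92)) = -69650*(28647 + 5/2) = -69650*57299/2 = -1995437675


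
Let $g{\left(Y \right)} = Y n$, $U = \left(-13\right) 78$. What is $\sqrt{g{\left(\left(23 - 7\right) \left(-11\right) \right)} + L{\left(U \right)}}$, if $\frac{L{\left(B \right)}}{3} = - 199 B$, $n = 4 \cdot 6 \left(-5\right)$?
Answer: $\sqrt{626478} \approx 791.5$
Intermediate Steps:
$n = -120$ ($n = 24 \left(-5\right) = -120$)
$U = -1014$
$L{\left(B \right)} = - 597 B$ ($L{\left(B \right)} = 3 \left(- 199 B\right) = - 597 B$)
$g{\left(Y \right)} = - 120 Y$ ($g{\left(Y \right)} = Y \left(-120\right) = - 120 Y$)
$\sqrt{g{\left(\left(23 - 7\right) \left(-11\right) \right)} + L{\left(U \right)}} = \sqrt{- 120 \left(23 - 7\right) \left(-11\right) - -605358} = \sqrt{- 120 \cdot 16 \left(-11\right) + 605358} = \sqrt{\left(-120\right) \left(-176\right) + 605358} = \sqrt{21120 + 605358} = \sqrt{626478}$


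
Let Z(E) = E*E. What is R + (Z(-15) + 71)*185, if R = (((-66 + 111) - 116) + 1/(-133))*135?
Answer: 6008140/133 ≈ 45174.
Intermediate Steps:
Z(E) = E²
R = -1274940/133 (R = ((45 - 116) - 1/133)*135 = (-71 - 1/133)*135 = -9444/133*135 = -1274940/133 ≈ -9586.0)
R + (Z(-15) + 71)*185 = -1274940/133 + ((-15)² + 71)*185 = -1274940/133 + (225 + 71)*185 = -1274940/133 + 296*185 = -1274940/133 + 54760 = 6008140/133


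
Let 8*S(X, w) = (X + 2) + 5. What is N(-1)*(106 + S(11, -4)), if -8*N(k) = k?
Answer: 433/32 ≈ 13.531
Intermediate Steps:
S(X, w) = 7/8 + X/8 (S(X, w) = ((X + 2) + 5)/8 = ((2 + X) + 5)/8 = (7 + X)/8 = 7/8 + X/8)
N(k) = -k/8
N(-1)*(106 + S(11, -4)) = (-⅛*(-1))*(106 + (7/8 + (⅛)*11)) = (106 + (7/8 + 11/8))/8 = (106 + 9/4)/8 = (⅛)*(433/4) = 433/32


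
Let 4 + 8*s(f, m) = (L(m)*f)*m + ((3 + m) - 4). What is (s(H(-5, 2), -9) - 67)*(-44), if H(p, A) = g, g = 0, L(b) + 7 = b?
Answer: 3025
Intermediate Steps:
L(b) = -7 + b
H(p, A) = 0
s(f, m) = -5/8 + m/8 + f*m*(-7 + m)/8 (s(f, m) = -½ + (((-7 + m)*f)*m + ((3 + m) - 4))/8 = -½ + ((f*(-7 + m))*m + (-1 + m))/8 = -½ + (f*m*(-7 + m) + (-1 + m))/8 = -½ + (-1 + m + f*m*(-7 + m))/8 = -½ + (-⅛ + m/8 + f*m*(-7 + m)/8) = -5/8 + m/8 + f*m*(-7 + m)/8)
(s(H(-5, 2), -9) - 67)*(-44) = ((-5/8 + (⅛)*(-9) + (⅛)*0*(-9)*(-7 - 9)) - 67)*(-44) = ((-5/8 - 9/8 + (⅛)*0*(-9)*(-16)) - 67)*(-44) = ((-5/8 - 9/8 + 0) - 67)*(-44) = (-7/4 - 67)*(-44) = -275/4*(-44) = 3025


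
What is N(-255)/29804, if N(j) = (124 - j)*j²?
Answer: 24644475/29804 ≈ 826.88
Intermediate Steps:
N(j) = j²*(124 - j)
N(-255)/29804 = ((-255)²*(124 - 1*(-255)))/29804 = (65025*(124 + 255))*(1/29804) = (65025*379)*(1/29804) = 24644475*(1/29804) = 24644475/29804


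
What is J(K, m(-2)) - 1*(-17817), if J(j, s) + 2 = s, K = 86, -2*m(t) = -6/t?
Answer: 35627/2 ≈ 17814.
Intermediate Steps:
m(t) = 3/t (m(t) = -(-3)/t = 3/t)
J(j, s) = -2 + s
J(K, m(-2)) - 1*(-17817) = (-2 + 3/(-2)) - 1*(-17817) = (-2 + 3*(-½)) + 17817 = (-2 - 3/2) + 17817 = -7/2 + 17817 = 35627/2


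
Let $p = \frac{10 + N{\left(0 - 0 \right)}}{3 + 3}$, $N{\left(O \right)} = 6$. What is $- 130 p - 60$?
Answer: $- \frac{1220}{3} \approx -406.67$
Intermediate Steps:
$p = \frac{8}{3}$ ($p = \frac{10 + 6}{3 + 3} = \frac{16}{6} = 16 \cdot \frac{1}{6} = \frac{8}{3} \approx 2.6667$)
$- 130 p - 60 = \left(-130\right) \frac{8}{3} - 60 = - \frac{1040}{3} - 60 = - \frac{1220}{3}$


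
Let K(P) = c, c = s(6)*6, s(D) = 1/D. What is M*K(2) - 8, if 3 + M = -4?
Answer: -15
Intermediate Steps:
M = -7 (M = -3 - 4 = -7)
c = 1 (c = 6/6 = (1/6)*6 = 1)
K(P) = 1
M*K(2) - 8 = -7*1 - 8 = -7 - 8 = -15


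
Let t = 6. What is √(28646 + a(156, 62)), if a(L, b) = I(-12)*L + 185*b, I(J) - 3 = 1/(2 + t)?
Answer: 3*√18046/2 ≈ 201.50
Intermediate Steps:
I(J) = 25/8 (I(J) = 3 + 1/(2 + 6) = 3 + 1/8 = 3 + ⅛ = 25/8)
a(L, b) = 185*b + 25*L/8 (a(L, b) = 25*L/8 + 185*b = 185*b + 25*L/8)
√(28646 + a(156, 62)) = √(28646 + (185*62 + (25/8)*156)) = √(28646 + (11470 + 975/2)) = √(28646 + 23915/2) = √(81207/2) = 3*√18046/2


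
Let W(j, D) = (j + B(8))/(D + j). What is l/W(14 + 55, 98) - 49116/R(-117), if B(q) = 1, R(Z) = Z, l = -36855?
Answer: -6825445/78 ≈ -87506.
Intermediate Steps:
W(j, D) = (1 + j)/(D + j) (W(j, D) = (j + 1)/(D + j) = (1 + j)/(D + j))
l/W(14 + 55, 98) - 49116/R(-117) = -36855*(98 + (14 + 55))/(1 + (14 + 55)) - 49116/(-117) = -36855*(98 + 69)/(1 + 69) - 49116*(-1/117) = -36855/(70/167) + 16372/39 = -36855/((1/167)*70) + 16372/39 = -36855/70/167 + 16372/39 = -36855*167/70 + 16372/39 = -175851/2 + 16372/39 = -6825445/78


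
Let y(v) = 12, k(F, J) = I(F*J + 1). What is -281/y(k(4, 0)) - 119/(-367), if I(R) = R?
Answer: -101699/4404 ≈ -23.092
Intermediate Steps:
k(F, J) = 1 + F*J (k(F, J) = F*J + 1 = 1 + F*J)
-281/y(k(4, 0)) - 119/(-367) = -281/12 - 119/(-367) = -281*1/12 - 119*(-1/367) = -281/12 + 119/367 = -101699/4404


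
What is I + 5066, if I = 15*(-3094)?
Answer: -41344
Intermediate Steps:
I = -46410
I + 5066 = -46410 + 5066 = -41344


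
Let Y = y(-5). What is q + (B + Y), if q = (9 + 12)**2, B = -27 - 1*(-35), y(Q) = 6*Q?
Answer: 419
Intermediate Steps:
B = 8 (B = -27 + 35 = 8)
Y = -30 (Y = 6*(-5) = -30)
q = 441 (q = 21**2 = 441)
q + (B + Y) = 441 + (8 - 30) = 441 - 22 = 419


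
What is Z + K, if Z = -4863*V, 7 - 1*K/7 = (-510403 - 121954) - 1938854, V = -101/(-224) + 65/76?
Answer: 76574693239/4256 ≈ 1.7992e+7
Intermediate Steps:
V = 5559/4256 (V = -101*(-1/224) + 65*(1/76) = 101/224 + 65/76 = 5559/4256 ≈ 1.3062)
K = 17998526 (K = 49 - 7*((-510403 - 121954) - 1938854) = 49 - 7*(-632357 - 1938854) = 49 - 7*(-2571211) = 49 + 17998477 = 17998526)
Z = -27033417/4256 (Z = -4863*5559/4256 = -27033417/4256 ≈ -6351.8)
Z + K = -27033417/4256 + 17998526 = 76574693239/4256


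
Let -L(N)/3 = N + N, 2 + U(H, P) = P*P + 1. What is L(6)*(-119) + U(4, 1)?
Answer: 4284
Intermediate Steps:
U(H, P) = -1 + P² (U(H, P) = -2 + (P*P + 1) = -2 + (P² + 1) = -2 + (1 + P²) = -1 + P²)
L(N) = -6*N (L(N) = -3*(N + N) = -6*N)
L(6)*(-119) + U(4, 1) = -6*6*(-119) + (-1 + 1²) = -36*(-119) + (-1 + 1) = 4284 + 0 = 4284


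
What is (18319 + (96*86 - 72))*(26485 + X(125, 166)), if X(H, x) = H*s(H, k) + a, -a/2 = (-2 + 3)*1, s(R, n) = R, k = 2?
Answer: 1115988324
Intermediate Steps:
a = -2 (a = -2*(-2 + 3) = -2 ≈ -2.0000)
X(H, x) = -2 + H² (X(H, x) = H*H - 2 = H² - 2 = -2 + H²)
(18319 + (96*86 - 72))*(26485 + X(125, 166)) = (18319 + (96*86 - 72))*(26485 + (-2 + 125²)) = (18319 + (8256 - 72))*(26485 + (-2 + 15625)) = (18319 + 8184)*(26485 + 15623) = 26503*42108 = 1115988324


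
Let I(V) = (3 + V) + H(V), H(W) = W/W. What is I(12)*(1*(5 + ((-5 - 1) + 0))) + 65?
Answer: 49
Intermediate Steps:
H(W) = 1
I(V) = 4 + V (I(V) = (3 + V) + 1 = 4 + V)
I(12)*(1*(5 + ((-5 - 1) + 0))) + 65 = (4 + 12)*(1*(5 + ((-5 - 1) + 0))) + 65 = 16*(1*(5 + (-6 + 0))) + 65 = 16*(1*(5 - 6)) + 65 = 16*(1*(-1)) + 65 = 16*(-1) + 65 = -16 + 65 = 49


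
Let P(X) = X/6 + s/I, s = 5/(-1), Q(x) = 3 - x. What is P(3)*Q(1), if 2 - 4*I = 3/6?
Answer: -77/3 ≈ -25.667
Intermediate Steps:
s = -5 (s = 5*(-1) = -5)
I = 3/8 (I = 1/2 - 3/(4*6) = 1/2 - 1/4*1/2 = 1/2 - 1/8 = 3/8 ≈ 0.37500)
P(X) = -40/3 + X/6 (P(X) = X/6 - 5/3/8 = X*(1/6) - 5*8/3 = X/6 - 40/3 = -40/3 + X/6)
P(3)*Q(1) = (-40/3 + (1/6)*3)*(3 - 1*1) = (-40/3 + 1/2)*(3 - 1) = -77/6*2 = -77/3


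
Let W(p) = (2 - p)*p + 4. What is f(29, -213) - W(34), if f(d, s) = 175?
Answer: 1259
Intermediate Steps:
W(p) = 4 + p*(2 - p) (W(p) = p*(2 - p) + 4 = 4 + p*(2 - p))
f(29, -213) - W(34) = 175 - (4 - 1*34² + 2*34) = 175 - (4 - 1*1156 + 68) = 175 - (4 - 1156 + 68) = 175 - 1*(-1084) = 175 + 1084 = 1259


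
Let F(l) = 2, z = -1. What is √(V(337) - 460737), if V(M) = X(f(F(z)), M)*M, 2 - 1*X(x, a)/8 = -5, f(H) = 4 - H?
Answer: I*√441865 ≈ 664.73*I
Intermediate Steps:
X(x, a) = 56 (X(x, a) = 16 - 8*(-5) = 16 + 40 = 56)
V(M) = 56*M
√(V(337) - 460737) = √(56*337 - 460737) = √(18872 - 460737) = √(-441865) = I*√441865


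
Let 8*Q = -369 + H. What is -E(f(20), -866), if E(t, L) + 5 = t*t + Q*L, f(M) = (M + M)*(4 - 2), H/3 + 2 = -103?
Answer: -80438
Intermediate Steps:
H = -315 (H = -6 + 3*(-103) = -6 - 309 = -315)
f(M) = 4*M (f(M) = (2*M)*2 = 4*M)
Q = -171/2 (Q = (-369 - 315)/8 = (1/8)*(-684) = -171/2 ≈ -85.500)
E(t, L) = -5 + t**2 - 171*L/2 (E(t, L) = -5 + (t*t - 171*L/2) = -5 + (t**2 - 171*L/2) = -5 + t**2 - 171*L/2)
-E(f(20), -866) = -(-5 + (4*20)**2 - 171/2*(-866)) = -(-5 + 80**2 + 74043) = -(-5 + 6400 + 74043) = -1*80438 = -80438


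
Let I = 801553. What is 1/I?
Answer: 1/801553 ≈ 1.2476e-6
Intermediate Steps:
1/I = 1/801553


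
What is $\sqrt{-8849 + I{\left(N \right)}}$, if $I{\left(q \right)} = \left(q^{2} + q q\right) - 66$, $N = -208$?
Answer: $\sqrt{77613} \approx 278.59$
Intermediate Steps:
$I{\left(q \right)} = -66 + 2 q^{2}$ ($I{\left(q \right)} = \left(q^{2} + q^{2}\right) - 66 = 2 q^{2} - 66 = -66 + 2 q^{2}$)
$\sqrt{-8849 + I{\left(N \right)}} = \sqrt{-8849 - \left(66 - 2 \left(-208\right)^{2}\right)} = \sqrt{-8849 + \left(-66 + 2 \cdot 43264\right)} = \sqrt{-8849 + \left(-66 + 86528\right)} = \sqrt{-8849 + 86462} = \sqrt{77613}$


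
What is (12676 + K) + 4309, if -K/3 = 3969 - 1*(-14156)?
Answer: -37390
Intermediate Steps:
K = -54375 (K = -3*(3969 - 1*(-14156)) = -3*(3969 + 14156) = -3*18125 = -54375)
(12676 + K) + 4309 = (12676 - 54375) + 4309 = -41699 + 4309 = -37390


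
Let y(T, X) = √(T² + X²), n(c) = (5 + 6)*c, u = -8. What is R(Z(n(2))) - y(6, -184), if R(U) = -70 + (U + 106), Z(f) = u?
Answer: 28 - 2*√8473 ≈ -156.10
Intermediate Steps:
n(c) = 11*c
Z(f) = -8
R(U) = 36 + U (R(U) = -70 + (106 + U) = 36 + U)
R(Z(n(2))) - y(6, -184) = (36 - 8) - √(6² + (-184)²) = 28 - √(36 + 33856) = 28 - √33892 = 28 - 2*√8473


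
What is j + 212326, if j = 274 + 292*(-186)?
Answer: 158288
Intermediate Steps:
j = -54038 (j = 274 - 54312 = -54038)
j + 212326 = -54038 + 212326 = 158288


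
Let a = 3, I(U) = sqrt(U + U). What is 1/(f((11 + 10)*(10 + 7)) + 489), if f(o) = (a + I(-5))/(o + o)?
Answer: 249292386/121905024211 - 714*I*sqrt(10)/121905024211 ≈ 0.002045 - 1.8522e-8*I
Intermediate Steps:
I(U) = sqrt(2)*sqrt(U) (I(U) = sqrt(2*U) = sqrt(2)*sqrt(U))
f(o) = (3 + I*sqrt(10))/(2*o) (f(o) = (3 + sqrt(2)*sqrt(-5))/(o + o) = (3 + sqrt(2)*(I*sqrt(5)))/((2*o)) = (3 + I*sqrt(10))*(1/(2*o)) = (3 + I*sqrt(10))/(2*o))
1/(f((11 + 10)*(10 + 7)) + 489) = 1/((3 + I*sqrt(10))/(2*(((11 + 10)*(10 + 7)))) + 489) = 1/((3 + I*sqrt(10))/(2*((21*17))) + 489) = 1/((1/2)*(3 + I*sqrt(10))/357 + 489) = 1/((1/2)*(1/357)*(3 + I*sqrt(10)) + 489) = 1/((1/238 + I*sqrt(10)/714) + 489) = 1/(116383/238 + I*sqrt(10)/714)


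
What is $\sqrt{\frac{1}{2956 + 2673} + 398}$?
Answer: $\frac{3 \sqrt{1401210083}}{5629} \approx 19.95$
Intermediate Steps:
$\sqrt{\frac{1}{2956 + 2673} + 398} = \sqrt{\frac{1}{5629} + 398} = \sqrt{\frac{2240343}{5629}} = \frac{3 \sqrt{1401210083}}{5629}$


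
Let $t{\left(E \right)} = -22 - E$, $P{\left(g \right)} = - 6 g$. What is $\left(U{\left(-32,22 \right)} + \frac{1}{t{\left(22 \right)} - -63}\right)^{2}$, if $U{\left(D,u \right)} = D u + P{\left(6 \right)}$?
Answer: $\frac{197655481}{361} \approx 5.4752 \cdot 10^{5}$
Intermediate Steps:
$U{\left(D,u \right)} = -36 + D u$ ($U{\left(D,u \right)} = D u - 36 = -36 + D u$)
$\left(U{\left(-32,22 \right)} + \frac{1}{t{\left(22 \right)} - -63}\right)^{2} = \left(\left(-36 - 704\right) + \frac{1}{\left(-22 - 22\right) - -63}\right)^{2} = \left(\left(-36 - 704\right) + \frac{1}{\left(-22 - 22\right) + 63}\right)^{2} = \left(-740 + \frac{1}{-44 + 63}\right)^{2} = \left(-740 + \frac{1}{19}\right)^{2} = \left(- \frac{14059}{19}\right)^{2} = \frac{197655481}{361}$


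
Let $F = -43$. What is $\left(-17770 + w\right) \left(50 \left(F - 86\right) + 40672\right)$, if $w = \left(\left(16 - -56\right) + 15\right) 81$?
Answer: $-366962506$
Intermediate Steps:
$w = 7047$ ($w = \left(\left(16 + 56\right) + 15\right) 81 = \left(72 + 15\right) 81 = 87 \cdot 81 = 7047$)
$\left(-17770 + w\right) \left(50 \left(F - 86\right) + 40672\right) = \left(-17770 + 7047\right) \left(50 \left(-43 - 86\right) + 40672\right) = - 10723 \left(50 \left(-129\right) + 40672\right) = - 10723 \left(-6450 + 40672\right) = \left(-10723\right) 34222 = -366962506$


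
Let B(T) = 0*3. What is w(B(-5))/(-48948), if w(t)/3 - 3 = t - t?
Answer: -3/16316 ≈ -0.00018387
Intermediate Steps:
B(T) = 0
w(t) = 9 (w(t) = 9 + 3*(t - t) = 9 + 3*0 = 9 + 0 = 9)
w(B(-5))/(-48948) = 9/(-48948) = 9*(-1/48948) = -3/16316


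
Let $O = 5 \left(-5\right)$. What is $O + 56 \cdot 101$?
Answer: $5631$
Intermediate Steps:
$O = -25$
$O + 56 \cdot 101 = -25 + 56 \cdot 101 = -25 + 5656 = 5631$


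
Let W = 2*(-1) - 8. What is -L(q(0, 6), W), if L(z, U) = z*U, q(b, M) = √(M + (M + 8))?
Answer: 20*√5 ≈ 44.721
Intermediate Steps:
W = -10 (W = -2 - 8 = -10)
q(b, M) = √(8 + 2*M) (q(b, M) = √(M + (8 + M)) = √(8 + 2*M))
L(z, U) = U*z
-L(q(0, 6), W) = -(-10)*√(8 + 2*6) = -(-10)*√(8 + 12) = -(-10)*√20 = -(-10)*2*√5 = -(-20)*√5 = 20*√5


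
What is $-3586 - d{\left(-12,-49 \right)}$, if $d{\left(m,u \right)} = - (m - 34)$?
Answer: $-3632$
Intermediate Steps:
$d{\left(m,u \right)} = 34 - m$ ($d{\left(m,u \right)} = - (-34 + m) = 34 - m$)
$-3586 - d{\left(-12,-49 \right)} = -3586 - \left(34 - -12\right) = -3586 - \left(34 + 12\right) = -3586 - 46 = -3632$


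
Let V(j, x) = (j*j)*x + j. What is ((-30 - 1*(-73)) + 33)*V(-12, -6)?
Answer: -66576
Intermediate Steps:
V(j, x) = j + x*j**2 (V(j, x) = j**2*x + j = x*j**2 + j = j + x*j**2)
((-30 - 1*(-73)) + 33)*V(-12, -6) = ((-30 - 1*(-73)) + 33)*(-12*(1 - 12*(-6))) = ((-30 + 73) + 33)*(-12*(1 + 72)) = (43 + 33)*(-12*73) = 76*(-876) = -66576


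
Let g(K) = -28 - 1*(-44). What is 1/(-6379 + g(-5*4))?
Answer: -1/6363 ≈ -0.00015716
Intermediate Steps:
g(K) = 16 (g(K) = -28 + 44 = 16)
1/(-6379 + g(-5*4)) = 1/(-6379 + 16) = 1/(-6363) = -1/6363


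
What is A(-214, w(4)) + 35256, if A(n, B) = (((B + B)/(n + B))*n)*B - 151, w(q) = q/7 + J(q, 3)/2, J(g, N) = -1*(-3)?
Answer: 729275719/20769 ≈ 35114.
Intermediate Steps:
J(g, N) = 3
w(q) = 3/2 + q/7 (w(q) = q/7 + 3/2 = 3/2 + q/7)
A(n, B) = -151 + 2*n*B**2/(B + n) (A(n, B) = (((2*B)/(B + n))*n)*B - 151 = ((2*B/(B + n))*n)*B - 151 = (2*B*n/(B + n))*B - 151 = 2*n*B**2/(B + n) - 151 = -151 + 2*n*B**2/(B + n))
A(-214, w(4)) + 35256 = (-151*(3/2 + (1/7)*4) - 151*(-214) + 2*(-214)*(3/2 + (1/7)*4)**2)/((3/2 + (1/7)*4) - 214) + 35256 = (-151*(3/2 + 4/7) + 32314 + 2*(-214)*(3/2 + 4/7)**2)/((3/2 + 4/7) - 214) + 35256 = (-151*29/14 + 32314 + 2*(-214)*(29/14)**2)/(29/14 - 214) + 35256 = (-4379/14 + 32314 + 2*(-214)*(841/196))/(-2967/14) + 35256 = -14*(-4379/14 + 32314 - 89987/49)/2967 + 35256 = -14/2967*2956145/98 + 35256 = -2956145/20769 + 35256 = 729275719/20769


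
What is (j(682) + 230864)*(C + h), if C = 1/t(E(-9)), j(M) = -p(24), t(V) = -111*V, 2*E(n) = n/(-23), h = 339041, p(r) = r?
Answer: 78185949596920/999 ≈ 7.8264e+10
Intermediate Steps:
E(n) = -n/46 (E(n) = (n/(-23))/2 = (n*(-1/23))/2 = (-n/23)/2 = -n/46)
j(M) = -24 (j(M) = -1*24 = -24)
C = -46/999 (C = 1/(-(-111)*(-9)/46) = 1/(-111*9/46) = 1/(-999/46) = -46/999 ≈ -0.046046)
(j(682) + 230864)*(C + h) = (-24 + 230864)*(-46/999 + 339041) = 230840*(338701913/999) = 78185949596920/999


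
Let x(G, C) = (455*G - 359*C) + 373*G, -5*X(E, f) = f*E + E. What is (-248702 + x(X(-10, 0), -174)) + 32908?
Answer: -151672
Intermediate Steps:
X(E, f) = -E/5 - E*f/5 (X(E, f) = -(f*E + E)/5 = -(E*f + E)/5 = -(E + E*f)/5 = -E/5 - E*f/5)
x(G, C) = -359*C + 828*G (x(G, C) = (-359*C + 455*G) + 373*G = -359*C + 828*G)
(-248702 + x(X(-10, 0), -174)) + 32908 = (-248702 + (-359*(-174) + 828*(-⅕*(-10)*(1 + 0)))) + 32908 = (-248702 + (62466 + 828*(-⅕*(-10)*1))) + 32908 = (-248702 + (62466 + 828*2)) + 32908 = (-248702 + (62466 + 1656)) + 32908 = (-248702 + 64122) + 32908 = -184580 + 32908 = -151672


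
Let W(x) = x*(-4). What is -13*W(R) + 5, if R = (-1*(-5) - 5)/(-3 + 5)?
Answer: 5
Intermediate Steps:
R = 0 (R = (5 - 5)/2 = 0*(½) = 0)
W(x) = -4*x
-13*W(R) + 5 = -(-52)*0 + 5 = -13*0 + 5 = 0 + 5 = 5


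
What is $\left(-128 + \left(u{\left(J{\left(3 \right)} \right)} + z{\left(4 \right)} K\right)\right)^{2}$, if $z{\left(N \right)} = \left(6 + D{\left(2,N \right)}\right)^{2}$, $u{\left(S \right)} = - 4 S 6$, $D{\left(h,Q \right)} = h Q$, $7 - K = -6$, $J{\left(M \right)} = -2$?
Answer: $6091024$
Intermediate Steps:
$K = 13$ ($K = 7 - -6 = 7 + 6 = 13$)
$D{\left(h,Q \right)} = Q h$
$u{\left(S \right)} = - 24 S$
$z{\left(N \right)} = \left(6 + 2 N\right)^{2}$ ($z{\left(N \right)} = \left(6 + N 2\right)^{2} = \left(6 + 2 N\right)^{2}$)
$\left(-128 + \left(u{\left(J{\left(3 \right)} \right)} + z{\left(4 \right)} K\right)\right)^{2} = \left(-128 - \left(-48 - 4 \left(3 + 4\right)^{2} \cdot 13\right)\right)^{2} = \left(-128 + \left(48 + 4 \cdot 7^{2} \cdot 13\right)\right)^{2} = \left(-128 + \left(48 + 4 \cdot 49 \cdot 13\right)\right)^{2} = \left(-128 + \left(48 + 196 \cdot 13\right)\right)^{2} = \left(-128 + \left(48 + 2548\right)\right)^{2} = \left(-128 + 2596\right)^{2} = 2468^{2} = 6091024$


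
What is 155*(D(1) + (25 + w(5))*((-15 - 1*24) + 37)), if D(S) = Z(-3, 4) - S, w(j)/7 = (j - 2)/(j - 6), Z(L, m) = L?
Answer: -1860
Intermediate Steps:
w(j) = 7*(-2 + j)/(-6 + j) (w(j) = 7*((j - 2)/(j - 6)) = 7*((-2 + j)/(-6 + j)) = 7*(-2 + j)/(-6 + j))
D(S) = -3 - S
155*(D(1) + (25 + w(5))*((-15 - 1*24) + 37)) = 155*((-3 - 1*1) + (25 + 7*(-2 + 5)/(-6 + 5))*((-15 - 1*24) + 37)) = 155*((-3 - 1) + (25 + 7*3/(-1))*((-15 - 24) + 37)) = 155*(-4 + (25 + 7*(-1)*3)*(-39 + 37)) = 155*(-4 + (25 - 21)*(-2)) = 155*(-4 + 4*(-2)) = 155*(-4 - 8) = 155*(-12) = -1860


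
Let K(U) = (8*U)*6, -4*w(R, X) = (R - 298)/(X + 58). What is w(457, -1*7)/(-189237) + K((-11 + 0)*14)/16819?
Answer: -8647292915/19675349364 ≈ -0.43950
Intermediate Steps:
w(R, X) = -(-298 + R)/(4*(58 + X)) (w(R, X) = -(R - 298)/(4*(X + 58)) = -(-298 + R)/(4*(58 + X)))
K(U) = 48*U
w(457, -1*7)/(-189237) + K((-11 + 0)*14)/16819 = ((298 - 1*457)/(4*(58 - 1*7)))/(-189237) + (48*((-11 + 0)*14))/16819 = ((298 - 457)/(4*(58 - 7)))*(-1/189237) + (48*(-11*14))*(1/16819) = ((¼)*(-159)/51)*(-1/189237) + (48*(-154))*(1/16819) = ((¼)*(1/51)*(-159))*(-1/189237) - 7392*1/16819 = -53/68*(-1/189237) - 672/1529 = 53/12868116 - 672/1529 = -8647292915/19675349364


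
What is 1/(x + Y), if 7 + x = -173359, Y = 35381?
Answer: -1/137985 ≈ -7.2472e-6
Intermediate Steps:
x = -173366 (x = -7 - 173359 = -173366)
1/(x + Y) = 1/(-173366 + 35381) = 1/(-137985) = -1/137985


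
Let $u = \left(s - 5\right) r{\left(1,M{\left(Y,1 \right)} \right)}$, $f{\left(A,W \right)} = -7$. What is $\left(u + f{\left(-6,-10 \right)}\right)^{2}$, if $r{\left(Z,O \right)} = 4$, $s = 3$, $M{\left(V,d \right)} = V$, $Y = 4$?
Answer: $225$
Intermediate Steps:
$u = -8$ ($u = \left(3 - 5\right) 4 = \left(-2\right) 4 = -8$)
$\left(u + f{\left(-6,-10 \right)}\right)^{2} = \left(-8 - 7\right)^{2} = \left(-15\right)^{2} = 225$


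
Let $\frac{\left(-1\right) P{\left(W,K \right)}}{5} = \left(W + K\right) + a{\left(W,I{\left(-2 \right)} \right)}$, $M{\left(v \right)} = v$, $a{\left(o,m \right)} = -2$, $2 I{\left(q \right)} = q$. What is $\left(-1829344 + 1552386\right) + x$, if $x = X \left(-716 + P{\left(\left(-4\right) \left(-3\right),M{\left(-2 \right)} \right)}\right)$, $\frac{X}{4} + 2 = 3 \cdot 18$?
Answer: $-434206$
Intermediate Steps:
$I{\left(q \right)} = \frac{q}{2}$
$P{\left(W,K \right)} = 10 - 5 K - 5 W$ ($P{\left(W,K \right)} = - 5 \left(\left(W + K\right) - 2\right) = - 5 \left(\left(K + W\right) - 2\right) = - 5 \left(-2 + K + W\right) = 10 - 5 K - 5 W$)
$X = 208$ ($X = -8 + 4 \cdot 3 \cdot 18 = -8 + 4 \cdot 54 = -8 + 216 = 208$)
$x = -157248$ ($x = 208 \left(-716 - \left(-20 + 5 \left(-4\right) \left(-3\right)\right)\right) = 208 \left(-716 + \left(10 + 10 - 60\right)\right) = 208 \left(-716 - 40\right) = 208 \left(-756\right) = -157248$)
$\left(-1829344 + 1552386\right) + x = \left(-1829344 + 1552386\right) - 157248 = -276958 - 157248 = -434206$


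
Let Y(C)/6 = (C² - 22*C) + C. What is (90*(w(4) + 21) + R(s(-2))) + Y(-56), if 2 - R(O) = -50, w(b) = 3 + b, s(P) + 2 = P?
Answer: 28444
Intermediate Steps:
s(P) = -2 + P
Y(C) = -126*C + 6*C² (Y(C) = 6*((C² - 22*C) + C) = 6*(C² - 21*C) = -126*C + 6*C²)
R(O) = 52 (R(O) = 2 - 1*(-50) = 2 + 50 = 52)
(90*(w(4) + 21) + R(s(-2))) + Y(-56) = (90*((3 + 4) + 21) + 52) + 6*(-56)*(-21 - 56) = (90*(7 + 21) + 52) + 6*(-56)*(-77) = (90*28 + 52) + 25872 = (2520 + 52) + 25872 = 2572 + 25872 = 28444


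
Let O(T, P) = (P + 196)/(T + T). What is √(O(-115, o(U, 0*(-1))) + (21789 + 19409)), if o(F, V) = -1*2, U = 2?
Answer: √544832395/115 ≈ 202.97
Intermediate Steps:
o(F, V) = -2
O(T, P) = (196 + P)/(2*T) (O(T, P) = (196 + P)/((2*T)) = (196 + P)*(1/(2*T)) = (196 + P)/(2*T))
√(O(-115, o(U, 0*(-1))) + (21789 + 19409)) = √((½)*(196 - 2)/(-115) + (21789 + 19409)) = √((½)*(-1/115)*194 + 41198) = √(-97/115 + 41198) = √(4737673/115) = √544832395/115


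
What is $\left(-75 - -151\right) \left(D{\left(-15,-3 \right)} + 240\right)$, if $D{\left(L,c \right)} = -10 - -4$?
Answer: $17784$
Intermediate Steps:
$D{\left(L,c \right)} = -6$ ($D{\left(L,c \right)} = -10 + 4 = -6$)
$\left(-75 - -151\right) \left(D{\left(-15,-3 \right)} + 240\right) = \left(-75 - -151\right) \left(-6 + 240\right) = \left(-75 + 151\right) 234 = 76 \cdot 234 = 17784$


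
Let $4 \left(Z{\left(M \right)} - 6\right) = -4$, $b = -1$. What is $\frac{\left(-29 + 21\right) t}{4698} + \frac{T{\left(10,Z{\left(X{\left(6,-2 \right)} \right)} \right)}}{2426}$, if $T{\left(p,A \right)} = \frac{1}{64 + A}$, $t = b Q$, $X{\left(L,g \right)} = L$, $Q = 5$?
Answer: $\frac{1116743}{131069502} \approx 0.0085202$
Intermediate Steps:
$Z{\left(M \right)} = 5$ ($Z{\left(M \right)} = 6 + \frac{1}{4} \left(-4\right) = 6 - 1 = 5$)
$t = -5$ ($t = \left(-1\right) 5 = -5$)
$\frac{\left(-29 + 21\right) t}{4698} + \frac{T{\left(10,Z{\left(X{\left(6,-2 \right)} \right)} \right)}}{2426} = \frac{\left(-29 + 21\right) \left(-5\right)}{4698} + \frac{1}{\left(64 + 5\right) 2426} = \left(-8\right) \left(-5\right) \frac{1}{4698} + \frac{1}{69} \cdot \frac{1}{2426} = 40 \cdot \frac{1}{4698} + \frac{1}{69} \cdot \frac{1}{2426} = \frac{20}{2349} + \frac{1}{167394} = \frac{1116743}{131069502}$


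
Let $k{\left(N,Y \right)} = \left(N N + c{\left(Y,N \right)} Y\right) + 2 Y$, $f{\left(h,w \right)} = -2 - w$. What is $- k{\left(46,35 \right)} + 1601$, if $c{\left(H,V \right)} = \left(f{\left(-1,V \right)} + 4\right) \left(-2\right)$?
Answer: $-3665$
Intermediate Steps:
$c{\left(H,V \right)} = -4 + 2 V$ ($c{\left(H,V \right)} = \left(\left(-2 - V\right) + 4\right) \left(-2\right) = \left(2 - V\right) \left(-2\right) = -4 + 2 V$)
$k{\left(N,Y \right)} = N^{2} + 2 Y + Y \left(-4 + 2 N\right)$ ($k{\left(N,Y \right)} = \left(N N + \left(-4 + 2 N\right) Y\right) + 2 Y = \left(N^{2} + Y \left(-4 + 2 N\right)\right) + 2 Y = N^{2} + 2 Y + Y \left(-4 + 2 N\right)$)
$- k{\left(46,35 \right)} + 1601 = - (46^{2} - 70 + 2 \cdot 46 \cdot 35) + 1601 = - (2116 - 70 + 3220) + 1601 = \left(-1\right) 5266 + 1601 = -5266 + 1601 = -3665$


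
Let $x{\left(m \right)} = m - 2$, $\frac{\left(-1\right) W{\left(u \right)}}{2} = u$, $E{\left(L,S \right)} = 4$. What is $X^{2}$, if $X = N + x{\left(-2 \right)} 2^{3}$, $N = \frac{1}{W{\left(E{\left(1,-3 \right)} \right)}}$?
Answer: $\frac{66049}{64} \approx 1032.0$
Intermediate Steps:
$W{\left(u \right)} = - 2 u$
$x{\left(m \right)} = -2 + m$
$N = - \frac{1}{8}$ ($N = \frac{1}{\left(-2\right) 4} = \frac{1}{-8} = - \frac{1}{8} \approx -0.125$)
$X = - \frac{257}{8}$ ($X = - \frac{1}{8} + \left(-2 - 2\right) 2^{3} = - \frac{1}{8} - 32 = - \frac{257}{8} \approx -32.125$)
$X^{2} = \left(- \frac{257}{8}\right)^{2} = \frac{66049}{64}$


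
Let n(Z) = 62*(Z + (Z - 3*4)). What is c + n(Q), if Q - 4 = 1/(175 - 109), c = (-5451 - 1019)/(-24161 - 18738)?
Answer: -348212168/1415667 ≈ -245.97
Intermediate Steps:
c = 6470/42899 (c = -6470/(-42899) = -6470*(-1/42899) = 6470/42899 ≈ 0.15082)
Q = 265/66 (Q = 4 + 1/(175 - 109) = 4 + 1/66 = 265/66 ≈ 4.0152)
n(Z) = -744 + 124*Z (n(Z) = 62*(Z + (Z - 12)) = 62*(Z + (-12 + Z)) = 62*(-12 + 2*Z) = -744 + 124*Z)
c + n(Q) = 6470/42899 + (-744 + 124*(265/66)) = 6470/42899 + (-744 + 16430/33) = 6470/42899 - 8122/33 = -348212168/1415667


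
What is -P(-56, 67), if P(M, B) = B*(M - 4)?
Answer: 4020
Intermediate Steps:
P(M, B) = B*(-4 + M)
-P(-56, 67) = -67*(-4 - 56) = -67*(-60) = -1*(-4020) = 4020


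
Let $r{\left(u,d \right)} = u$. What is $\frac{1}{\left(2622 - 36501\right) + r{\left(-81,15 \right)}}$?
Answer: $- \frac{1}{33960} \approx -2.9446 \cdot 10^{-5}$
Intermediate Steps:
$\frac{1}{\left(2622 - 36501\right) + r{\left(-81,15 \right)}} = \frac{1}{\left(2622 - 36501\right) - 81} = \frac{1}{-33879 - 81} = \frac{1}{-33960} = - \frac{1}{33960}$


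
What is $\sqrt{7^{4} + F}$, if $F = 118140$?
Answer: $\sqrt{120541} \approx 347.19$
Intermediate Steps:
$\sqrt{7^{4} + F} = \sqrt{7^{4} + 118140} = \sqrt{2401 + 118140} = \sqrt{120541}$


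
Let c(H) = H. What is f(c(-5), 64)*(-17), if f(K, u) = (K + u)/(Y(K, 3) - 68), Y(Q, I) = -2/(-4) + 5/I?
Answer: 6018/395 ≈ 15.235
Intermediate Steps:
Y(Q, I) = ½ + 5/I (Y(Q, I) = -2*(-¼) + 5/I = ½ + 5/I)
f(K, u) = -6*K/395 - 6*u/395 (f(K, u) = (K + u)/((½)*(10 + 3)/3 - 68) = (K + u)/((½)*(⅓)*13 - 68) = (K + u)/(13/6 - 68) = (K + u)/(-395/6) = (K + u)*(-6/395) = -6*K/395 - 6*u/395)
f(c(-5), 64)*(-17) = (-6/395*(-5) - 6/395*64)*(-17) = (6/79 - 384/395)*(-17) = -354/395*(-17) = 6018/395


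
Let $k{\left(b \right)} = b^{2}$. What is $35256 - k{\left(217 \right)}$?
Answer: $-11833$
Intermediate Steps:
$35256 - k{\left(217 \right)} = 35256 - 217^{2} = 35256 - 47089 = -11833$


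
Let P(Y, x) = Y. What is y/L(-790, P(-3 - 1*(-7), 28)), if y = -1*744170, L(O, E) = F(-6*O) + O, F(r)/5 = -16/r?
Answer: 88184145/93617 ≈ 941.97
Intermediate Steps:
F(r) = -80/r (F(r) = 5*(-16/r) = -80/r)
L(O, E) = O + 40/(3*O) (L(O, E) = -80*(-1/(6*O)) + O = -(-40)/(3*O) + O = 40/(3*O) + O = O + 40/(3*O))
y = -744170
y/L(-790, P(-3 - 1*(-7), 28)) = -744170/(-790 + (40/3)/(-790)) = -744170/(-790 + (40/3)*(-1/790)) = -744170/(-790 - 4/237) = -744170/(-187234/237) = -744170*(-237/187234) = 88184145/93617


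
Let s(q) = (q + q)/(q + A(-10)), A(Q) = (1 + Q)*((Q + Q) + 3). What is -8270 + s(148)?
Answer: -2488974/301 ≈ -8269.0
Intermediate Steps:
A(Q) = (1 + Q)*(3 + 2*Q) (A(Q) = (1 + Q)*(2*Q + 3) = (1 + Q)*(3 + 2*Q))
s(q) = 2*q/(153 + q) (s(q) = (q + q)/(q + (3 + 2*(-10)**2 + 5*(-10))) = (2*q)/(q + (3 + 2*100 - 50)) = (2*q)/(q + (3 + 200 - 50)) = (2*q)/(q + 153) = (2*q)/(153 + q) = 2*q/(153 + q))
-8270 + s(148) = -8270 + 2*148/(153 + 148) = -8270 + 2*148/301 = -8270 + 2*148*(1/301) = -8270 + 296/301 = -2488974/301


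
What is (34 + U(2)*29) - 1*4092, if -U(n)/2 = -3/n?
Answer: -3971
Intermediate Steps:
U(n) = 6/n (U(n) = -(-6)/n = 6/n)
(34 + U(2)*29) - 1*4092 = (34 + (6/2)*29) - 1*4092 = (34 + (6*(½))*29) - 4092 = (34 + 3*29) - 4092 = (34 + 87) - 4092 = 121 - 4092 = -3971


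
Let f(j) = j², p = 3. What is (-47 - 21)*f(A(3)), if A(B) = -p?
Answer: -612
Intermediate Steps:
A(B) = -3 (A(B) = -1*3 = -3)
(-47 - 21)*f(A(3)) = (-47 - 21)*(-3)² = -68*9 = -612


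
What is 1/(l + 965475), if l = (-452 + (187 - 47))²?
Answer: 1/1062819 ≈ 9.4089e-7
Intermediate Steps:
l = 97344 (l = (-452 + 140)² = (-312)² = 97344)
1/(l + 965475) = 1/(97344 + 965475) = 1/1062819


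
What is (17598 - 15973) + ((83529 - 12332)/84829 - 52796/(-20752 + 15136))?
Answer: 194756982059/119099916 ≈ 1635.2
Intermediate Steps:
(17598 - 15973) + ((83529 - 12332)/84829 - 52796/(-20752 + 15136)) = 1625 + (71197*(1/84829) - 52796/(-5616)) = 1625 + (71197/84829 - 52796*(-1/5616)) = 1625 + (71197/84829 + 13199/1404) = 1625 + 1219618559/119099916 = 194756982059/119099916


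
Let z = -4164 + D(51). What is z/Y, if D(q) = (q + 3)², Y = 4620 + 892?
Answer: -12/53 ≈ -0.22642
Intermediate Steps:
Y = 5512
D(q) = (3 + q)²
z = -1248 (z = -4164 + (3 + 51)² = -4164 + 54² = -4164 + 2916 = -1248)
z/Y = -1248/5512 = -1248*1/5512 = -12/53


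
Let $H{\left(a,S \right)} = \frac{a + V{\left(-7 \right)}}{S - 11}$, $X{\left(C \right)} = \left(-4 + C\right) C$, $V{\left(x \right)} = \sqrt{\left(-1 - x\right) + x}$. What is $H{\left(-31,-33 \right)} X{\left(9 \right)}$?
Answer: $\frac{1395}{44} - \frac{45 i}{44} \approx 31.705 - 1.0227 i$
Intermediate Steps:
$V{\left(x \right)} = i$ ($V{\left(x \right)} = \sqrt{-1} = i$)
$X{\left(C \right)} = C \left(-4 + C\right)$
$H{\left(a,S \right)} = \frac{i + a}{-11 + S}$ ($H{\left(a,S \right)} = \frac{a + i}{S - 11} = \frac{i + a}{-11 + S}$)
$H{\left(-31,-33 \right)} X{\left(9 \right)} = \frac{i - 31}{-11 - 33} \cdot 9 \left(-4 + 9\right) = \frac{-31 + i}{-44} \cdot 9 \cdot 5 = - \frac{-31 + i}{44} \cdot 45 = \left(\frac{31}{44} - \frac{i}{44}\right) 45 = \frac{1395}{44} - \frac{45 i}{44}$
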